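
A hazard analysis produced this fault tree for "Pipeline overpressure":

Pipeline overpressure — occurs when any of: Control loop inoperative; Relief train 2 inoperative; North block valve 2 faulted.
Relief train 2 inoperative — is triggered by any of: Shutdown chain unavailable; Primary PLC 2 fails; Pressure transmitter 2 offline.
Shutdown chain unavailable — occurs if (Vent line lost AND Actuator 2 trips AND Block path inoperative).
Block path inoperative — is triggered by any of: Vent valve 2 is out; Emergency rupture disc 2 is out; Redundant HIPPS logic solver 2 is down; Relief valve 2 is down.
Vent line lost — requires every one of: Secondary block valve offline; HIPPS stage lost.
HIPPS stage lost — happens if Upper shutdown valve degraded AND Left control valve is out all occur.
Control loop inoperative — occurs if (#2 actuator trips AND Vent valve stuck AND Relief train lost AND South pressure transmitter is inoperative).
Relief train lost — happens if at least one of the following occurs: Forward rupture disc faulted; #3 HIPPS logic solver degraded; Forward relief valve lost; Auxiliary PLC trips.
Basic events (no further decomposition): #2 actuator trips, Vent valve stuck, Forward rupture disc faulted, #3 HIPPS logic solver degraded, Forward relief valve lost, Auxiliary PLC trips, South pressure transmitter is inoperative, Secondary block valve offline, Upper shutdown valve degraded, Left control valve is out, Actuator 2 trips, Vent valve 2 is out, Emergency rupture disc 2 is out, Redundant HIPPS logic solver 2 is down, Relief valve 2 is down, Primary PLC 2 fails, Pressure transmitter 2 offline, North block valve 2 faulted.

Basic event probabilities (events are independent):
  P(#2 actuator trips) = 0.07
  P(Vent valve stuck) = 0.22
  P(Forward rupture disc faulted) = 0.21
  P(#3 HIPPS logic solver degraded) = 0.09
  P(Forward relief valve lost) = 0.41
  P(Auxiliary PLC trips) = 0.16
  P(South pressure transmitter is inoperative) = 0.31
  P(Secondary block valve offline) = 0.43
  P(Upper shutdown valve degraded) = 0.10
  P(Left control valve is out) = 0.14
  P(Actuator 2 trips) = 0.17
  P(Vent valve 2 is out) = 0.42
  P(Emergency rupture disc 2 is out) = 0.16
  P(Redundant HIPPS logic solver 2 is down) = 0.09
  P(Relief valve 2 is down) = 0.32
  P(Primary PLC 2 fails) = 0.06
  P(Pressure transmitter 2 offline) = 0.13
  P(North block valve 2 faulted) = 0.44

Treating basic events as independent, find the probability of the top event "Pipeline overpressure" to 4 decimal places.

0.5438

P(Relief train lost) [OR] = 1 − (1−0.21) × (1−0.09) × (1−0.41) × (1−0.16) = 0.643713
P(Control loop inoperative) [AND] = 0.07 × 0.22 × 0.643713 × 0.31 = 0.003073
P(HIPPS stage lost) [AND] = 0.10 × 0.14 = 0.014000
P(Vent line lost) [AND] = 0.43 × 0.014000 = 0.006020
P(Block path inoperative) [OR] = 1 − (1−0.42) × (1−0.16) × (1−0.09) × (1−0.32) = 0.698521
P(Shutdown chain unavailable) [AND] = 0.006020 × 0.17 × 0.698521 = 0.000715
P(Relief train 2 inoperative) [OR] = 1 − (1−0.000715) × (1−0.06) × (1−0.13) = 0.182785
P(Pipeline overpressure) [OR] = 1 − (1−0.003073) × (1−0.182785) × (1−0.44) = 0.543766
Rounded to 4 decimal places: P(Pipeline overpressure) ≈ 0.5438.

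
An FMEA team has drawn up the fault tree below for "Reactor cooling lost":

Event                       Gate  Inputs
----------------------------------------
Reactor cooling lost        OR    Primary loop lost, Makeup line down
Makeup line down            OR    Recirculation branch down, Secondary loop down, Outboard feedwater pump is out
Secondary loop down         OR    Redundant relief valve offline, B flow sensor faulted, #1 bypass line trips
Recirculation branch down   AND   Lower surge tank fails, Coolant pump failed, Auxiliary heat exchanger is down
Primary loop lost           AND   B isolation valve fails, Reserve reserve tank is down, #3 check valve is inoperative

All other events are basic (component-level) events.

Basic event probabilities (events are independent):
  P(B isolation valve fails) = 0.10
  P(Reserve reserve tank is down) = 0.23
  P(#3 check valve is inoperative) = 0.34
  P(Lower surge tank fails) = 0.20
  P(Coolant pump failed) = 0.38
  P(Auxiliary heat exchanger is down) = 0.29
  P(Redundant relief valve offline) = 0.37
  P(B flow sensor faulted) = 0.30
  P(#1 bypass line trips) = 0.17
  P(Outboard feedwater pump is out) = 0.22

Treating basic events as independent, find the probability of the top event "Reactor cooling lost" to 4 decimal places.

0.7230

P(Primary loop lost) [AND] = 0.10 × 0.23 × 0.34 = 0.007820
P(Recirculation branch down) [AND] = 0.20 × 0.38 × 0.29 = 0.022040
P(Secondary loop down) [OR] = 1 − (1−0.37) × (1−0.30) × (1−0.17) = 0.633970
P(Makeup line down) [OR] = 1 − (1−0.022040) × (1−0.633970) × (1−0.22) = 0.720789
P(Reactor cooling lost) [OR] = 1 − (1−0.007820) × (1−0.720789) = 0.722972
Rounded to 4 decimal places: P(Reactor cooling lost) ≈ 0.7230.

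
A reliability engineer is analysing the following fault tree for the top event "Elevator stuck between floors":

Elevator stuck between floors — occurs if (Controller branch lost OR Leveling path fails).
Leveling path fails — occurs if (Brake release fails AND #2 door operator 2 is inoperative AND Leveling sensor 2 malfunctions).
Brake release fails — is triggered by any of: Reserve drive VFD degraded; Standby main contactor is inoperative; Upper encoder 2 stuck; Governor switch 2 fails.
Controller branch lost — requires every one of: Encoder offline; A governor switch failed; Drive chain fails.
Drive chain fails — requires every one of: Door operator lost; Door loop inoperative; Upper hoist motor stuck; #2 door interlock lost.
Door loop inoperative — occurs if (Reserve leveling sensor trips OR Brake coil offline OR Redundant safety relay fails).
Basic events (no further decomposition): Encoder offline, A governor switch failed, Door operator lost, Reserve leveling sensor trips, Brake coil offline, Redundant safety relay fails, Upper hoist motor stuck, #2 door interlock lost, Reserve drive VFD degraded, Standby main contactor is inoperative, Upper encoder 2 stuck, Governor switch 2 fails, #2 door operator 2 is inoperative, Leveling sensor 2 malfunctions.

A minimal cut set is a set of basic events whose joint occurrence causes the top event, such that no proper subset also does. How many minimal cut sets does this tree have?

7

Door loop inoperative [OR]: union of children's cut sets → 3 cut set(s).
Drive chain fails [AND]: one cut set from each child combined → 1 × 3 × 1 × 1 = 3 cut set(s).
Controller branch lost [AND]: one cut set from each child combined → 1 × 1 × 3 = 3 cut set(s).
Brake release fails [OR]: union of children's cut sets → 4 cut set(s).
Leveling path fails [AND]: one cut set from each child combined → 4 × 1 × 1 = 4 cut set(s).
Elevator stuck between floors [OR]: union of children's cut sets → 7 cut set(s).
Minimal cut sets: {#2 door interlock lost, A governor switch failed, Door operator lost, Encoder offline, Reserve leveling sensor trips, Upper hoist motor stuck}; {#2 door interlock lost, A governor switch failed, Brake coil offline, Door operator lost, Encoder offline, Upper hoist motor stuck}; {#2 door interlock lost, A governor switch failed, Door operator lost, Encoder offline, Redundant safety relay fails, Upper hoist motor stuck}; {#2 door operator 2 is inoperative, Leveling sensor 2 malfunctions, Reserve drive VFD degraded}; {#2 door operator 2 is inoperative, Leveling sensor 2 malfunctions, Standby main contactor is inoperative}; {#2 door operator 2 is inoperative, Leveling sensor 2 malfunctions, Upper encoder 2 stuck}; {#2 door operator 2 is inoperative, Governor switch 2 fails, Leveling sensor 2 malfunctions}.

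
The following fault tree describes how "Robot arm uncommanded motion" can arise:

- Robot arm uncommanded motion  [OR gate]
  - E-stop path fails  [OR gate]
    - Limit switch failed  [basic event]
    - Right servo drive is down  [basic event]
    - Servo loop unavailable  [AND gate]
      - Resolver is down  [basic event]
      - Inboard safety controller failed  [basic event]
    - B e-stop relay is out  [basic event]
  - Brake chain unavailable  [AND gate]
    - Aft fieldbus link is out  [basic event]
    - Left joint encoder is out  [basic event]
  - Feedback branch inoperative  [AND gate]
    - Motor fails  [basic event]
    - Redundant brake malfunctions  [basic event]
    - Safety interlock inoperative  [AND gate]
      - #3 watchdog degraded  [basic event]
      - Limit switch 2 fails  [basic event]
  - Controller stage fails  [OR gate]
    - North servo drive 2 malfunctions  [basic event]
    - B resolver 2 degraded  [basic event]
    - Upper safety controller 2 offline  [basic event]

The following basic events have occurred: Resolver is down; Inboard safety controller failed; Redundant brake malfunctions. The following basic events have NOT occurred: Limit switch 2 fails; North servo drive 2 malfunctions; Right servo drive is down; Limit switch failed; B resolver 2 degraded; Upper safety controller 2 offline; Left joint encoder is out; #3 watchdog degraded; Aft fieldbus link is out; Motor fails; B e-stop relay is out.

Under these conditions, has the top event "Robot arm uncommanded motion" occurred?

Yes

Servo loop unavailable [AND]: Resolver is down=occurs, Inboard safety controller failed=occurs → all inputs occur → occurs.
E-stop path fails [OR]: Limit switch failed=not, Right servo drive is down=not, Servo loop unavailable=occurs, B e-stop relay is out=not → at least one input occurs → occurs.
Brake chain unavailable [AND]: Aft fieldbus link is out=not, Left joint encoder is out=not → not all inputs occur → does not occur.
Safety interlock inoperative [AND]: #3 watchdog degraded=not, Limit switch 2 fails=not → not all inputs occur → does not occur.
Feedback branch inoperative [AND]: Motor fails=not, Redundant brake malfunctions=occurs, Safety interlock inoperative=not → not all inputs occur → does not occur.
Controller stage fails [OR]: North servo drive 2 malfunctions=not, B resolver 2 degraded=not, Upper safety controller 2 offline=not → no input occurs → does not occur.
Robot arm uncommanded motion [OR]: E-stop path fails=occurs, Brake chain unavailable=not, Feedback branch inoperative=not, Controller stage fails=not → at least one input occurs → occurs.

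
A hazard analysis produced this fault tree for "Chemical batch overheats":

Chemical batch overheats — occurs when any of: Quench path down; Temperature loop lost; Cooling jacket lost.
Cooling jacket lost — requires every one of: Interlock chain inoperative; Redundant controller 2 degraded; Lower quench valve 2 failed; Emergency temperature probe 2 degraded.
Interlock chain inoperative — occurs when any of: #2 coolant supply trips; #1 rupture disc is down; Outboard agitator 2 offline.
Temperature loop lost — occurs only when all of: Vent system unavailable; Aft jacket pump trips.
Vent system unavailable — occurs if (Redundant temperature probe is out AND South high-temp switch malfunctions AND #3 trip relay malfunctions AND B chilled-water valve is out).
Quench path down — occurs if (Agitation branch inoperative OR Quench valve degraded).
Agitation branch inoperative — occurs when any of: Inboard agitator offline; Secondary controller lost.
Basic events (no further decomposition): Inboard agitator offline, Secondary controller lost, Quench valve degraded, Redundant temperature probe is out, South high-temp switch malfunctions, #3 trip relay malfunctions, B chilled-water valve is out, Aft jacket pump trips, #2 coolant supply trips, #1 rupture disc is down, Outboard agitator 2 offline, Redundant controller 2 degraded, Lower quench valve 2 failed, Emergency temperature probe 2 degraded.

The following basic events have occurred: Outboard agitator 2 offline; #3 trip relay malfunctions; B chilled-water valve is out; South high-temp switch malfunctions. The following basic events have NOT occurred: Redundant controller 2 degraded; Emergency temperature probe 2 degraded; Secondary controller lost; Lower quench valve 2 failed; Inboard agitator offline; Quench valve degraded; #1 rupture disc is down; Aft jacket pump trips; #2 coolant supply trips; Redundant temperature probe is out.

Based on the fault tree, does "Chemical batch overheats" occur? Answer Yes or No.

No

Agitation branch inoperative [OR]: Inboard agitator offline=not, Secondary controller lost=not → no input occurs → does not occur.
Quench path down [OR]: Agitation branch inoperative=not, Quench valve degraded=not → no input occurs → does not occur.
Vent system unavailable [AND]: Redundant temperature probe is out=not, South high-temp switch malfunctions=occurs, #3 trip relay malfunctions=occurs, B chilled-water valve is out=occurs → not all inputs occur → does not occur.
Temperature loop lost [AND]: Vent system unavailable=not, Aft jacket pump trips=not → not all inputs occur → does not occur.
Interlock chain inoperative [OR]: #2 coolant supply trips=not, #1 rupture disc is down=not, Outboard agitator 2 offline=occurs → at least one input occurs → occurs.
Cooling jacket lost [AND]: Interlock chain inoperative=occurs, Redundant controller 2 degraded=not, Lower quench valve 2 failed=not, Emergency temperature probe 2 degraded=not → not all inputs occur → does not occur.
Chemical batch overheats [OR]: Quench path down=not, Temperature loop lost=not, Cooling jacket lost=not → no input occurs → does not occur.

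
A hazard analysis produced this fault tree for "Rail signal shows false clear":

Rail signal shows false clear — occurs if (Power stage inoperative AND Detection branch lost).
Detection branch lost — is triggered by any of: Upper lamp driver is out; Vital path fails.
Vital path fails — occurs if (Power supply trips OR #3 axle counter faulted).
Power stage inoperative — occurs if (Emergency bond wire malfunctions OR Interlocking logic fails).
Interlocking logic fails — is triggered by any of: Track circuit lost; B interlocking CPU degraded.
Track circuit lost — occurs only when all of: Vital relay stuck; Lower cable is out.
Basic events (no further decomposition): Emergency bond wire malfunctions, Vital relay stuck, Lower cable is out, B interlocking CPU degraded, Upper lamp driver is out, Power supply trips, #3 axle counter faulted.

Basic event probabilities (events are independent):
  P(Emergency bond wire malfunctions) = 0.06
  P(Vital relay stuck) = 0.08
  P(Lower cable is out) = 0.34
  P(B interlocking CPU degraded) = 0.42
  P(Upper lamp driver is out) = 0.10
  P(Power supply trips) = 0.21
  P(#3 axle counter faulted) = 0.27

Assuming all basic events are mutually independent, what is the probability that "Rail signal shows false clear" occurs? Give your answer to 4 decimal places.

0.2259

P(Track circuit lost) [AND] = 0.08 × 0.34 = 0.027200
P(Interlocking logic fails) [OR] = 1 − (1−0.027200) × (1−0.42) = 0.435776
P(Power stage inoperative) [OR] = 1 − (1−0.06) × (1−0.435776) = 0.469629
P(Vital path fails) [OR] = 1 − (1−0.21) × (1−0.27) = 0.423300
P(Detection branch lost) [OR] = 1 − (1−0.10) × (1−0.423300) = 0.480970
P(Rail signal shows false clear) [AND] = 0.469629 × 0.480970 = 0.225877
Rounded to 4 decimal places: P(Rail signal shows false clear) ≈ 0.2259.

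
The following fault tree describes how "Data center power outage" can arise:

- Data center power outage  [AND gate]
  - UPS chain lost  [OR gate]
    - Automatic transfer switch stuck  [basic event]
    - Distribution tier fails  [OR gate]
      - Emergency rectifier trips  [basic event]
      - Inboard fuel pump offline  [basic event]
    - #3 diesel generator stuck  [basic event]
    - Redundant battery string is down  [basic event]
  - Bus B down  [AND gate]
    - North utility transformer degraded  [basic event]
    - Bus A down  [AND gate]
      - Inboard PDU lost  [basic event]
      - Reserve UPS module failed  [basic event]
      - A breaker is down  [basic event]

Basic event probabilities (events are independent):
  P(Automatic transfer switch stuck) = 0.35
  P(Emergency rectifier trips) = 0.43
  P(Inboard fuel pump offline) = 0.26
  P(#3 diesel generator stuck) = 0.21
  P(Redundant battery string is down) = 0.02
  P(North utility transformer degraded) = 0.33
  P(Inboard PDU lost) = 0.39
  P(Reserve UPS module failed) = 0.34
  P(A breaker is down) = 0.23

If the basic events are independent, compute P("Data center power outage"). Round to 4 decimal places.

P(Distribution tier fails) [OR] = 1 − (1−0.43) × (1−0.26) = 0.578200
P(UPS chain lost) [OR] = 1 − (1−0.35) × (1−0.578200) × (1−0.21) × (1−0.02) = 0.787738
P(Bus A down) [AND] = 0.39 × 0.34 × 0.23 = 0.030498
P(Bus B down) [AND] = 0.33 × 0.030498 = 0.010064
P(Data center power outage) [AND] = 0.787738 × 0.010064 = 0.007928
Rounded to 4 decimal places: P(Data center power outage) ≈ 0.0079.

0.0079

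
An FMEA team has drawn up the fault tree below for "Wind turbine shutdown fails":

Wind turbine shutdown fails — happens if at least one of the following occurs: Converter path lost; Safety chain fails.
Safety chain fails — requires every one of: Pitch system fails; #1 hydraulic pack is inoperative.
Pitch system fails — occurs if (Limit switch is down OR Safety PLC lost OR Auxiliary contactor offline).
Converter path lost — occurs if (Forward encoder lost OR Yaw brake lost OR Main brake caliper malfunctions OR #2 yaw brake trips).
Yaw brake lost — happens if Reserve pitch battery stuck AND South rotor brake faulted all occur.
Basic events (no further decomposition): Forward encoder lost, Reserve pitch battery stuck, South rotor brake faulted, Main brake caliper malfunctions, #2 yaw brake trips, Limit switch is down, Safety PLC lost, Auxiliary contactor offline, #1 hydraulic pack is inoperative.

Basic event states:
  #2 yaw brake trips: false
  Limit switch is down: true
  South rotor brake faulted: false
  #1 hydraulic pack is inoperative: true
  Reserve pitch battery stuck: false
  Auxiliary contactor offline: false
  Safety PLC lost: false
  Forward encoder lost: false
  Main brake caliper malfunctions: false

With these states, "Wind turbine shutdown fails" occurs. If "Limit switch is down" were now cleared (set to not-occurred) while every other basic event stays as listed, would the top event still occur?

Counterfactual: set "Limit switch is down" to not occurred.
Yaw brake lost [AND]: Reserve pitch battery stuck=not, South rotor brake faulted=not → not all inputs occur → does not occur.
Converter path lost [OR]: Forward encoder lost=not, Yaw brake lost=not, Main brake caliper malfunctions=not, #2 yaw brake trips=not → no input occurs → does not occur.
Pitch system fails [OR]: Limit switch is down=not, Safety PLC lost=not, Auxiliary contactor offline=not → no input occurs → does not occur.
Safety chain fails [AND]: Pitch system fails=not, #1 hydraulic pack is inoperative=occurs → not all inputs occur → does not occur.
Wind turbine shutdown fails [OR]: Converter path lost=not, Safety chain fails=not → no input occurs → does not occur.

No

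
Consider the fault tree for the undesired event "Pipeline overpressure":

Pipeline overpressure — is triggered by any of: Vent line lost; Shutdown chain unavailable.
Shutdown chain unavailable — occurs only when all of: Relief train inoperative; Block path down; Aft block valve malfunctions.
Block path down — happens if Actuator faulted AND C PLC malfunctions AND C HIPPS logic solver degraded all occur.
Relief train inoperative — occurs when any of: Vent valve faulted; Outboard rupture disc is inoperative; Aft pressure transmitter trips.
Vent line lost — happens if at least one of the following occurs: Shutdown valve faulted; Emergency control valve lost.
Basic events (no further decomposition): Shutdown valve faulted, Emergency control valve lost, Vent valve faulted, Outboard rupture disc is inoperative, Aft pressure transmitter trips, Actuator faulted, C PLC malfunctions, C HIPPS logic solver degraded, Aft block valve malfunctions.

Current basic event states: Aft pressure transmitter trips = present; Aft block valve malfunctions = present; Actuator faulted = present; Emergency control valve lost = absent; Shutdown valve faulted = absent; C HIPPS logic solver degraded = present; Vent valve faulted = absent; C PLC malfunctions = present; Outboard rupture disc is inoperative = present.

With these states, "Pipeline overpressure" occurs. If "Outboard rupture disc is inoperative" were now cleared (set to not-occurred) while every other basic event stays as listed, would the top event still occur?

Yes

Counterfactual: set "Outboard rupture disc is inoperative" to not occurred.
Vent line lost [OR]: Shutdown valve faulted=not, Emergency control valve lost=not → no input occurs → does not occur.
Relief train inoperative [OR]: Vent valve faulted=not, Outboard rupture disc is inoperative=not, Aft pressure transmitter trips=occurs → at least one input occurs → occurs.
Block path down [AND]: Actuator faulted=occurs, C PLC malfunctions=occurs, C HIPPS logic solver degraded=occurs → all inputs occur → occurs.
Shutdown chain unavailable [AND]: Relief train inoperative=occurs, Block path down=occurs, Aft block valve malfunctions=occurs → all inputs occur → occurs.
Pipeline overpressure [OR]: Vent line lost=not, Shutdown chain unavailable=occurs → at least one input occurs → occurs.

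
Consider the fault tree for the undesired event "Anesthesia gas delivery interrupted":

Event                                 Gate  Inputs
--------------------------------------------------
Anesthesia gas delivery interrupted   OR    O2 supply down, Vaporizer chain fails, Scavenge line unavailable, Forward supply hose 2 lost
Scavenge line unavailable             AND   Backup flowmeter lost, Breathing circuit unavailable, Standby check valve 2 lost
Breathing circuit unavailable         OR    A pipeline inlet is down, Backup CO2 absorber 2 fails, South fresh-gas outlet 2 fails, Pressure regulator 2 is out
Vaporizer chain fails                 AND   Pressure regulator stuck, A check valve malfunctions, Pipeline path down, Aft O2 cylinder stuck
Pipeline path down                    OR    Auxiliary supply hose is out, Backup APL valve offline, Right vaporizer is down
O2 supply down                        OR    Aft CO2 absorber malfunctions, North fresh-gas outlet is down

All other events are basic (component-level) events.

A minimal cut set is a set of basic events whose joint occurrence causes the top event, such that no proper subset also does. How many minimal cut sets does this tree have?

O2 supply down [OR]: union of children's cut sets → 2 cut set(s).
Pipeline path down [OR]: union of children's cut sets → 3 cut set(s).
Vaporizer chain fails [AND]: one cut set from each child combined → 1 × 1 × 3 × 1 = 3 cut set(s).
Breathing circuit unavailable [OR]: union of children's cut sets → 4 cut set(s).
Scavenge line unavailable [AND]: one cut set from each child combined → 1 × 4 × 1 = 4 cut set(s).
Anesthesia gas delivery interrupted [OR]: union of children's cut sets → 10 cut set(s).
Minimal cut sets: {Aft CO2 absorber malfunctions}; {North fresh-gas outlet is down}; {A check valve malfunctions, Aft O2 cylinder stuck, Auxiliary supply hose is out, Pressure regulator stuck}; {A check valve malfunctions, Aft O2 cylinder stuck, Backup APL valve offline, Pressure regulator stuck}; {A check valve malfunctions, Aft O2 cylinder stuck, Pressure regulator stuck, Right vaporizer is down}; {A pipeline inlet is down, Backup flowmeter lost, Standby check valve 2 lost}; {Backup CO2 absorber 2 fails, Backup flowmeter lost, Standby check valve 2 lost}; {Backup flowmeter lost, South fresh-gas outlet 2 fails, Standby check valve 2 lost}; {Backup flowmeter lost, Pressure regulator 2 is out, Standby check valve 2 lost}; {Forward supply hose 2 lost}.

10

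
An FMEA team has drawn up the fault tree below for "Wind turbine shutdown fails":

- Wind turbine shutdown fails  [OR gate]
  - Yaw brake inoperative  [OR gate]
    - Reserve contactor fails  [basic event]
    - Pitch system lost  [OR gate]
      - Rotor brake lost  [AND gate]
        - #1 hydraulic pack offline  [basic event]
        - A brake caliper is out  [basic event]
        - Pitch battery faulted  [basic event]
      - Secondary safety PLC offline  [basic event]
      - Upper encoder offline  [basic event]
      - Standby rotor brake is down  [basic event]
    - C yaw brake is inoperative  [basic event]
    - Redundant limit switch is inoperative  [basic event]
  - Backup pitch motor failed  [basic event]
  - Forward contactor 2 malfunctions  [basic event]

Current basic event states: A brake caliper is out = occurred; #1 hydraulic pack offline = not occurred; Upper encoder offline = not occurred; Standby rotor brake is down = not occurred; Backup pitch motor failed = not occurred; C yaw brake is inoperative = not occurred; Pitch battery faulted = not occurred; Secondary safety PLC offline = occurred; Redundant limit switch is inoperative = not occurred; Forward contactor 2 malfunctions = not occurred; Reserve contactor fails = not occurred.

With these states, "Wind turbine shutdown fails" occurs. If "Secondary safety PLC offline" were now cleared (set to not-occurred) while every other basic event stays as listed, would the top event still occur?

No

Counterfactual: set "Secondary safety PLC offline" to not occurred.
Rotor brake lost [AND]: #1 hydraulic pack offline=not, A brake caliper is out=occurs, Pitch battery faulted=not → not all inputs occur → does not occur.
Pitch system lost [OR]: Rotor brake lost=not, Secondary safety PLC offline=not, Upper encoder offline=not, Standby rotor brake is down=not → no input occurs → does not occur.
Yaw brake inoperative [OR]: Reserve contactor fails=not, Pitch system lost=not, C yaw brake is inoperative=not, Redundant limit switch is inoperative=not → no input occurs → does not occur.
Wind turbine shutdown fails [OR]: Yaw brake inoperative=not, Backup pitch motor failed=not, Forward contactor 2 malfunctions=not → no input occurs → does not occur.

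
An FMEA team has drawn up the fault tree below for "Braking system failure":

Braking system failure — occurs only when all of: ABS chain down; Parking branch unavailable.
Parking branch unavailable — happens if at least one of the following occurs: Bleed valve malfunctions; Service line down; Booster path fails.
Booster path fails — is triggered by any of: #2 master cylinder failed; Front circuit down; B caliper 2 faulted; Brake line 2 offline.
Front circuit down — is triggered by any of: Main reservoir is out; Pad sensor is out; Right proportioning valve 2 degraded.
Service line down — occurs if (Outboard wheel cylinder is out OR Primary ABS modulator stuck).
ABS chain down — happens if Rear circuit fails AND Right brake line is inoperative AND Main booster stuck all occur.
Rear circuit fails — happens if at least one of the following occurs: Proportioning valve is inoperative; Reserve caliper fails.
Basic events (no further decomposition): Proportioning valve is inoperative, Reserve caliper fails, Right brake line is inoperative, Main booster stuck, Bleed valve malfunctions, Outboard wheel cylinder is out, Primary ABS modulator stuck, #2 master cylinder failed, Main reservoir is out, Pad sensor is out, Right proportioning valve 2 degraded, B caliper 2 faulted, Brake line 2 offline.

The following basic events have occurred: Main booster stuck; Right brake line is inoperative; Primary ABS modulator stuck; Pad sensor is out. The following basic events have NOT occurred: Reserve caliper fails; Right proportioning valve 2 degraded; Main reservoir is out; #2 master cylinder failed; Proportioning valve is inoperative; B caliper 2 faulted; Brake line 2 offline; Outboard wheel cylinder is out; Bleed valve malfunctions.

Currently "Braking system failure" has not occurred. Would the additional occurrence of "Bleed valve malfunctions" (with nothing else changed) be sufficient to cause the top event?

Counterfactual: set "Bleed valve malfunctions" to occurred.
Rear circuit fails [OR]: Proportioning valve is inoperative=not, Reserve caliper fails=not → no input occurs → does not occur.
ABS chain down [AND]: Rear circuit fails=not, Right brake line is inoperative=occurs, Main booster stuck=occurs → not all inputs occur → does not occur.
Service line down [OR]: Outboard wheel cylinder is out=not, Primary ABS modulator stuck=occurs → at least one input occurs → occurs.
Front circuit down [OR]: Main reservoir is out=not, Pad sensor is out=occurs, Right proportioning valve 2 degraded=not → at least one input occurs → occurs.
Booster path fails [OR]: #2 master cylinder failed=not, Front circuit down=occurs, B caliper 2 faulted=not, Brake line 2 offline=not → at least one input occurs → occurs.
Parking branch unavailable [OR]: Bleed valve malfunctions=occurs, Service line down=occurs, Booster path fails=occurs → at least one input occurs → occurs.
Braking system failure [AND]: ABS chain down=not, Parking branch unavailable=occurs → not all inputs occur → does not occur.

No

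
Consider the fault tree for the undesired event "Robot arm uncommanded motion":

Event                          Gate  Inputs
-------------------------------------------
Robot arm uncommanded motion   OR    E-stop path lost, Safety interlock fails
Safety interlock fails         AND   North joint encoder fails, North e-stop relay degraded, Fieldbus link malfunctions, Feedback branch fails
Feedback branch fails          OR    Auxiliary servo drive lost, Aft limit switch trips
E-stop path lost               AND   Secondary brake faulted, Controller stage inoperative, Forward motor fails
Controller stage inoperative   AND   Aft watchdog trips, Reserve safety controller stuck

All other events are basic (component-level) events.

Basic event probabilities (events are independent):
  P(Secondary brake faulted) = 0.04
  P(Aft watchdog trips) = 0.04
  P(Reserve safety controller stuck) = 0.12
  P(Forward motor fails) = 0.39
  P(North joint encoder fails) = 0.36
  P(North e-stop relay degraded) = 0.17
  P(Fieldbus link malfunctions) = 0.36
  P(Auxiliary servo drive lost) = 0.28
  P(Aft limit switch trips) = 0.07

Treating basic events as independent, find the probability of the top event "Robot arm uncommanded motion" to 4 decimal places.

P(Controller stage inoperative) [AND] = 0.04 × 0.12 = 0.004800
P(E-stop path lost) [AND] = 0.04 × 0.004800 × 0.39 = 0.000075
P(Feedback branch fails) [OR] = 1 − (1−0.28) × (1−0.07) = 0.330400
P(Safety interlock fails) [AND] = 0.36 × 0.17 × 0.36 × 0.330400 = 0.007279
P(Robot arm uncommanded motion) [OR] = 1 − (1−0.000075) × (1−0.007279) = 0.007353
Rounded to 4 decimal places: P(Robot arm uncommanded motion) ≈ 0.0074.

0.0074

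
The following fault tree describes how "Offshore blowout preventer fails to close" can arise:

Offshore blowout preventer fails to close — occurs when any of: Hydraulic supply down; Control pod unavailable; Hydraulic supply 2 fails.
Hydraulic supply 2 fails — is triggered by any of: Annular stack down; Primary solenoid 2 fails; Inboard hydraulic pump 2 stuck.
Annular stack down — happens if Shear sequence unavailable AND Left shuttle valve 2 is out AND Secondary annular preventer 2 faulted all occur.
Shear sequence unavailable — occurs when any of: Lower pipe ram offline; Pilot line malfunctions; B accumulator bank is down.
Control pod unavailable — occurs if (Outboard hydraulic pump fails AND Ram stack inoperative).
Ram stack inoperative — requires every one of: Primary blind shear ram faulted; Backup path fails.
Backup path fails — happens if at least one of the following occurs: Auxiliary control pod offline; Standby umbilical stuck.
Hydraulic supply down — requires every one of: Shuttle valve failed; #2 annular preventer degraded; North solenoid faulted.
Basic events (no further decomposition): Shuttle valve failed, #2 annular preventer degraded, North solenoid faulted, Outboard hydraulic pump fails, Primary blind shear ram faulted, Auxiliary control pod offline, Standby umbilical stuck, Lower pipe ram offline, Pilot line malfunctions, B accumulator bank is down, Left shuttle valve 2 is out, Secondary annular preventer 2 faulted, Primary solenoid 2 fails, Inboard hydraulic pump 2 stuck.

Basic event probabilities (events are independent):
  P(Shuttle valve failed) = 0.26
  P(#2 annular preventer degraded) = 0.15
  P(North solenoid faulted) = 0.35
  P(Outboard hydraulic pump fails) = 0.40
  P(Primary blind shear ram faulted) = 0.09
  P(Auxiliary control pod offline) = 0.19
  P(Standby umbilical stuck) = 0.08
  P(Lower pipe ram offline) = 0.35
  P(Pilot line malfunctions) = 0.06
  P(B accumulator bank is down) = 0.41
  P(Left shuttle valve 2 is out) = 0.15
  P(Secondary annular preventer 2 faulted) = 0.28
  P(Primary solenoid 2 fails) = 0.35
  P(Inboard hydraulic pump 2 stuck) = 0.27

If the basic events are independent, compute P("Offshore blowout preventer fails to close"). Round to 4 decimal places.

P(Hydraulic supply down) [AND] = 0.26 × 0.15 × 0.35 = 0.013650
P(Backup path fails) [OR] = 1 − (1−0.19) × (1−0.08) = 0.254800
P(Ram stack inoperative) [AND] = 0.09 × 0.254800 = 0.022932
P(Control pod unavailable) [AND] = 0.40 × 0.022932 = 0.009173
P(Shear sequence unavailable) [OR] = 1 − (1−0.35) × (1−0.06) × (1−0.41) = 0.639510
P(Annular stack down) [AND] = 0.639510 × 0.15 × 0.28 = 0.026859
P(Hydraulic supply 2 fails) [OR] = 1 − (1−0.026859) × (1−0.35) × (1−0.27) = 0.538245
P(Offshore blowout preventer fails to close) [OR] = 1 − (1−0.013650) × (1−0.009173) × (1−0.538245) = 0.548726
Rounded to 4 decimal places: P(Offshore blowout preventer fails to close) ≈ 0.5487.

0.5487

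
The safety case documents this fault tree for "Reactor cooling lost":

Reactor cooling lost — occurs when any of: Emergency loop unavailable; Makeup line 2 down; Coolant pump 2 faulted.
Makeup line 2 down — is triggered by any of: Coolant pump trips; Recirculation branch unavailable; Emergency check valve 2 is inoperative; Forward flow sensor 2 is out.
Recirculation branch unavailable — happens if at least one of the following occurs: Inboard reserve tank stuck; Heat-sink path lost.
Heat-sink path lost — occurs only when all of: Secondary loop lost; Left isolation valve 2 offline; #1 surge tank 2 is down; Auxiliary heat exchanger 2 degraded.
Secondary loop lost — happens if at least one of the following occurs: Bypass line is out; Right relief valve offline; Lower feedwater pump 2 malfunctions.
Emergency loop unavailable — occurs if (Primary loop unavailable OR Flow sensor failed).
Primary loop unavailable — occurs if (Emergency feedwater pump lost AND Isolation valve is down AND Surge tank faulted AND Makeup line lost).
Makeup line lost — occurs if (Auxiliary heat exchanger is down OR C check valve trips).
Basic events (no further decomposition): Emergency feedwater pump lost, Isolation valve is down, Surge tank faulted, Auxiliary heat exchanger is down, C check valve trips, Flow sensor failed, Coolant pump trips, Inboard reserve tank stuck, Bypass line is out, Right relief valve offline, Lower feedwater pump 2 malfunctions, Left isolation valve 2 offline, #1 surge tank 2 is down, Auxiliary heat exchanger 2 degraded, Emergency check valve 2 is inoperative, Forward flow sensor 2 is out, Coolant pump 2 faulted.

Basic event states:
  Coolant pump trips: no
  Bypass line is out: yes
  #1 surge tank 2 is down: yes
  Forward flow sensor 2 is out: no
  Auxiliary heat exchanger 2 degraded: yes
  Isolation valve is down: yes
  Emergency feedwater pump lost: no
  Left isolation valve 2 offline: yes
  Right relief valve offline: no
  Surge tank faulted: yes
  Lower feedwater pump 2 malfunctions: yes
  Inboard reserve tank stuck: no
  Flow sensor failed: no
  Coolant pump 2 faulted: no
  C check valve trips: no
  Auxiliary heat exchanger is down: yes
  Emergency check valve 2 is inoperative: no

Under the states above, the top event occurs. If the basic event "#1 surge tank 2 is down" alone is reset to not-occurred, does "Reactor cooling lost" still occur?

Counterfactual: set "#1 surge tank 2 is down" to not occurred.
Makeup line lost [OR]: Auxiliary heat exchanger is down=occurs, C check valve trips=not → at least one input occurs → occurs.
Primary loop unavailable [AND]: Emergency feedwater pump lost=not, Isolation valve is down=occurs, Surge tank faulted=occurs, Makeup line lost=occurs → not all inputs occur → does not occur.
Emergency loop unavailable [OR]: Primary loop unavailable=not, Flow sensor failed=not → no input occurs → does not occur.
Secondary loop lost [OR]: Bypass line is out=occurs, Right relief valve offline=not, Lower feedwater pump 2 malfunctions=occurs → at least one input occurs → occurs.
Heat-sink path lost [AND]: Secondary loop lost=occurs, Left isolation valve 2 offline=occurs, #1 surge tank 2 is down=not, Auxiliary heat exchanger 2 degraded=occurs → not all inputs occur → does not occur.
Recirculation branch unavailable [OR]: Inboard reserve tank stuck=not, Heat-sink path lost=not → no input occurs → does not occur.
Makeup line 2 down [OR]: Coolant pump trips=not, Recirculation branch unavailable=not, Emergency check valve 2 is inoperative=not, Forward flow sensor 2 is out=not → no input occurs → does not occur.
Reactor cooling lost [OR]: Emergency loop unavailable=not, Makeup line 2 down=not, Coolant pump 2 faulted=not → no input occurs → does not occur.

No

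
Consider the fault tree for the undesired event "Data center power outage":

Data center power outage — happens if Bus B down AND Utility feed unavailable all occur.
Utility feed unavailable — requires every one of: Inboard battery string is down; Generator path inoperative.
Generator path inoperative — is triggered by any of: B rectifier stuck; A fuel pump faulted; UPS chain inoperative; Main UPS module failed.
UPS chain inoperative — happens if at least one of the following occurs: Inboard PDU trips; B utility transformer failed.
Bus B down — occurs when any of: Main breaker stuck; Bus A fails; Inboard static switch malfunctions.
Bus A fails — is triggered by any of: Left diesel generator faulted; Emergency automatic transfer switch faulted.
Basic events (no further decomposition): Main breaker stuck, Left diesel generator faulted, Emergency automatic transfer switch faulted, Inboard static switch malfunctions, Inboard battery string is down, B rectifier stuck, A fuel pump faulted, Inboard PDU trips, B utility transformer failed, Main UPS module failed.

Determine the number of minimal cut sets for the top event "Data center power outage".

Bus A fails [OR]: union of children's cut sets → 2 cut set(s).
Bus B down [OR]: union of children's cut sets → 4 cut set(s).
UPS chain inoperative [OR]: union of children's cut sets → 2 cut set(s).
Generator path inoperative [OR]: union of children's cut sets → 5 cut set(s).
Utility feed unavailable [AND]: one cut set from each child combined → 1 × 5 = 5 cut set(s).
Data center power outage [AND]: one cut set from each child combined → 4 × 5 = 20 cut set(s).

20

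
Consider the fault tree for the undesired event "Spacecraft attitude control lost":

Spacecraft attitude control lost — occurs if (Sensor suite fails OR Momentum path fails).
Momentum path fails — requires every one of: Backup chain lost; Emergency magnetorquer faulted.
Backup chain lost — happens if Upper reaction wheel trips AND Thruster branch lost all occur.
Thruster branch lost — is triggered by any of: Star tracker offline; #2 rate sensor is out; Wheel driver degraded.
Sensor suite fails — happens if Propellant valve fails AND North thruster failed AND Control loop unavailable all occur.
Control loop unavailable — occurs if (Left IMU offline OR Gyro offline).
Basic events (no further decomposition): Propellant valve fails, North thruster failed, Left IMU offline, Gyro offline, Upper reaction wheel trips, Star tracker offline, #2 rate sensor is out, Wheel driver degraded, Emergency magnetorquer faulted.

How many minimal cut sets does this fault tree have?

Control loop unavailable [OR]: union of children's cut sets → 2 cut set(s).
Sensor suite fails [AND]: one cut set from each child combined → 1 × 1 × 2 = 2 cut set(s).
Thruster branch lost [OR]: union of children's cut sets → 3 cut set(s).
Backup chain lost [AND]: one cut set from each child combined → 1 × 3 = 3 cut set(s).
Momentum path fails [AND]: one cut set from each child combined → 3 × 1 = 3 cut set(s).
Spacecraft attitude control lost [OR]: union of children's cut sets → 5 cut set(s).
Minimal cut sets: {Left IMU offline, North thruster failed, Propellant valve fails}; {Gyro offline, North thruster failed, Propellant valve fails}; {Emergency magnetorquer faulted, Star tracker offline, Upper reaction wheel trips}; {#2 rate sensor is out, Emergency magnetorquer faulted, Upper reaction wheel trips}; {Emergency magnetorquer faulted, Upper reaction wheel trips, Wheel driver degraded}.

5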